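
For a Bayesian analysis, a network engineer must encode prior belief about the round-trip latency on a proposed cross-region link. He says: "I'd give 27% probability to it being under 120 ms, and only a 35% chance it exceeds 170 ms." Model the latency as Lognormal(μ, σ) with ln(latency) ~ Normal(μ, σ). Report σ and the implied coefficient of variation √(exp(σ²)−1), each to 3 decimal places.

If T ~ Lognormal(μ,σ) then ln T ~ Normal(μ,σ), so the p-quantile of ln T is μ + z_p·σ.
ln(120) = 4.787 and ln(170) = 5.136; z_{0.27} = -0.6128, z_{0.65} = 0.3853.
σ = (5.136 − 4.787)/(0.3853 − (-0.6128)) = 0.349.
μ = 4.787 − (-0.6128)·0.349 = 5.001.
CV = √(exp(σ²)−1) = √(exp(0.1218)−1) = 0.360.

σ ≈ 0.349, CV ≈ 0.360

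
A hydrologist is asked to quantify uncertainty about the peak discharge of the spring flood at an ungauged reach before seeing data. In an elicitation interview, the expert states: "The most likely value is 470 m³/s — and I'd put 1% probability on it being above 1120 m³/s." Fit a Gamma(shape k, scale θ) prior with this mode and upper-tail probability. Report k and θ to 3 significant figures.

k ≈ 7.29, θ ≈ 74.7

Gamma(k,θ) with k>1 has mode (k−1)θ, so θ = 470/(k−1).
Need P(X < 1120) = 0.99 with θ tied to k this way. Start at k = 2, θ = 470: P(X<1120) ≈ 0.688.
Too low — raise k to concentrate. Iterating converges to k ≈ 7.29.
Then θ = 470/(7.29−1) ≈ 74.7.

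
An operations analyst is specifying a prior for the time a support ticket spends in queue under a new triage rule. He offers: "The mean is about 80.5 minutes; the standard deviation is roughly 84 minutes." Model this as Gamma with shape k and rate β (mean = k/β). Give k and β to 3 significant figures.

For Gamma(k, rate β): mean = k/β, variance = k/β², so CV = 1/√k.
CV = SD/mean = 84/80.5 = 1.043, hence k = 1/CV² = 0.918.
Then β = k/mean = 0.918/80.5 = 0.0114.

k ≈ 0.918, β ≈ 0.0114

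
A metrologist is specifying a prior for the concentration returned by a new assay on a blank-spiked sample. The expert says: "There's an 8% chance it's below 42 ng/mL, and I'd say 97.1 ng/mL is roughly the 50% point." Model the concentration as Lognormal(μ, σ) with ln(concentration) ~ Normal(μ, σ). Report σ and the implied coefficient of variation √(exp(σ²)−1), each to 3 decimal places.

If T ~ Lognormal(μ,σ) then ln T ~ Normal(μ,σ), so the p-quantile of ln T is μ + z_p·σ.
ln(42) = 3.738 and ln(97.1) = 4.576; z_{0.08} = -1.405, z_{0.5} = 0.
σ = (4.576 − 3.738)/(0 − (-1.405)) = 0.596.
μ = 3.738 − (-1.405)·0.596 = 4.576.
CV = √(exp(σ²)−1) = √(exp(0.3558)−1) = 0.654.

σ ≈ 0.596, CV ≈ 0.654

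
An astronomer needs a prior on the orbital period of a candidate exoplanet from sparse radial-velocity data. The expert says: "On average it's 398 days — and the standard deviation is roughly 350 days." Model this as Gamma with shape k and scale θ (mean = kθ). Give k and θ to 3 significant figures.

k ≈ 1.29, θ ≈ 308

For Gamma(k, scale θ): mean = kθ, variance = kθ², so CV = 1/√k.
CV = SD/mean = 350/398 = 0.8794, hence k = 1/CV² = 1.29.
Then θ = mean/k = 398/1.29 = 308.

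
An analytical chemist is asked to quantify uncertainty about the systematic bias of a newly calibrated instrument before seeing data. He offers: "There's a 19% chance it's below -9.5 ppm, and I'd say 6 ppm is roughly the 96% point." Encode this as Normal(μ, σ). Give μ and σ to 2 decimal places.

μ = -4.32, σ = 5.90

The p-quantile of Normal(μ,σ) is μ + z_p·σ, with z_{0.19} = -0.8779 and z_{0.96} = 1.751.
Eliminate σ: μ = (z₂·x₁ − z₁·x₂)/(z₂ − z₁) = (1.751·-9.5 − (-0.8779)·6)/2.629 = -4.32.
Then σ = (x₂ − x₁)/(z₂ − z₁) = (6 − -9.5)/2.629 = 5.90.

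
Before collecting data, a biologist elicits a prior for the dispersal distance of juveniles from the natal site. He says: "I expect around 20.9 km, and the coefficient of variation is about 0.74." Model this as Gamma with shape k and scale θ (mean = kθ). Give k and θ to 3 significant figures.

k ≈ 1.83, θ ≈ 11.4

For Gamma(k, scale θ): mean = kθ, variance = kθ², so CV = 1/√k.
CV = 0.74, hence k = 1/CV² = 1.83.
Then θ = mean/k = 20.9/1.83 = 11.4.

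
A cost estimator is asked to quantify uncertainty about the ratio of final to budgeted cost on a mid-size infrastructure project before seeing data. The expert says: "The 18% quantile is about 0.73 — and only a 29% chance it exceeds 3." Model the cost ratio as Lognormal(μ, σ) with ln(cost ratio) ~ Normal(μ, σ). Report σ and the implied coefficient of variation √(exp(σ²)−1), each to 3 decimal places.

If T ~ Lognormal(μ,σ) then ln T ~ Normal(μ,σ), so the p-quantile of ln T is μ + z_p·σ.
ln(0.73) = -0.3147 and ln(3) = 1.099; z_{0.18} = -0.9154, z_{0.71} = 0.5534.
σ = (1.099 − -0.3147)/(0.5534 − (-0.9154)) = 0.962.
μ = -0.3147 − (-0.9154)·0.962 = 0.566.
CV = √(exp(σ²)−1) = √(exp(0.9259)−1) = 1.235.

σ ≈ 0.962, CV ≈ 1.235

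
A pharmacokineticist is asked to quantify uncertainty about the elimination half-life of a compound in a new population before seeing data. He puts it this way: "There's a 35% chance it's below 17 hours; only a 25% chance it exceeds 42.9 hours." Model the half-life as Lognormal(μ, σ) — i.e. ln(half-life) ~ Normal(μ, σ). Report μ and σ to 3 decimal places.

If T ~ Lognormal(μ,σ) then ln T ~ Normal(μ,σ), so the p-quantile of ln T is μ + z_p·σ.
ln(17) = 2.833 and ln(42.9) = 3.759; z_{0.35} = -0.3853, z_{0.75} = 0.6745.
σ = (3.759 − 2.833)/(0.6745 − (-0.3853)) = 0.873.
μ = 2.833 − (-0.3853)·0.873 = 3.170.

μ ≈ 3.170, σ ≈ 0.873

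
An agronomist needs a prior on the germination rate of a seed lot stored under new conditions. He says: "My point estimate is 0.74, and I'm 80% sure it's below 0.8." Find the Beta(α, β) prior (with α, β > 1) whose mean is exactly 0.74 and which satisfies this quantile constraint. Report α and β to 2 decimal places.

α ≈ 28.91, β ≈ 10.16

With mean 0.74 fixed, write α = 0.74s, β = 0.26s where s = α+β.
Need P(θ < 0.8) = 0.8 under Beta(0.74s, 0.26s). Normal approximation: (q−m)/√(m(1−m)/s) ≈ z_{0.8} = 0.842, so s ≈ 0.74·0.26·(0.842)²/(0.8−0.74)² = 37.9.
At s = 37.9: P(θ<0.8) ≈ 0.796. Adjusting to match 0.8 gives s ≈ 39.06.
So α = 0.74·39.06 ≈ 28.91, β = 0.26·39.06 ≈ 10.16.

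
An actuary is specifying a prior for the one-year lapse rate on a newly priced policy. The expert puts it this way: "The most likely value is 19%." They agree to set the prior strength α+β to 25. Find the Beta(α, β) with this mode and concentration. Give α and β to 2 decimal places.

α = 5.37, β = 19.63

For α,β > 1 the Beta mode is (α−1)/(α+β−2). With α+β = 25, the mode is (α−1)/23.
Set (α−1)/23 = 0.19 → α = 1 + 0.19·23 = 5.37.
β = 25 − α = 19.63.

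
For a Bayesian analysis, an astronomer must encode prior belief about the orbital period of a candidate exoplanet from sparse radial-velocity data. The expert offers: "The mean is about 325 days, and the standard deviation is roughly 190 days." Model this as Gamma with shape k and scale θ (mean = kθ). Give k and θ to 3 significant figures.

k ≈ 2.93, θ ≈ 111

For Gamma(k, scale θ): mean = kθ, variance = kθ², so CV = 1/√k.
CV = SD/mean = 190/325 = 0.5846, hence k = 1/CV² = 2.93.
Then θ = mean/k = 325/2.93 = 111.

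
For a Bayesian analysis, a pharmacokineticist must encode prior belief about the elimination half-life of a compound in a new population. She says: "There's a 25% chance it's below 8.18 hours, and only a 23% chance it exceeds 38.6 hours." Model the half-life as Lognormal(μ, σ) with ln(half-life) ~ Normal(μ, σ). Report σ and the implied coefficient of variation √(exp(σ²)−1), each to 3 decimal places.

If T ~ Lognormal(μ,σ) then ln T ~ Normal(μ,σ), so the p-quantile of ln T is μ + z_p·σ.
ln(8.18) = 2.102 and ln(38.6) = 3.653; z_{0.25} = -0.6745, z_{0.77} = 0.7388.
σ = (3.653 − 2.102)/(0.7388 − (-0.6745)) = 1.098.
μ = 2.102 − (-0.6745)·1.098 = 2.842.
CV = √(exp(σ²)−1) = √(exp(1.2052)−1) = 1.529.

σ ≈ 1.098, CV ≈ 1.529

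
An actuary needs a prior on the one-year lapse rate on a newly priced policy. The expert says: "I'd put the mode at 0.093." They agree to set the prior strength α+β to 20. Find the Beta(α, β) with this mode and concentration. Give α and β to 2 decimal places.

α = 2.67, β = 17.33

For α,β > 1 the Beta mode is (α−1)/(α+β−2). With α+β = 20, the mode is (α−1)/18.
Set (α−1)/18 = 0.093 → α = 1 + 0.093·18 = 2.67.
β = 20 − α = 17.33.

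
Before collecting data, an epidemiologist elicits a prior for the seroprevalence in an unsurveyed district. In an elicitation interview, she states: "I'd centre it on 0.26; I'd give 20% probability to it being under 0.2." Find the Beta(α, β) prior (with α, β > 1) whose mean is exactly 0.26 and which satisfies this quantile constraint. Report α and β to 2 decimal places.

α ≈ 10.16, β ≈ 28.91

With mean 0.26 fixed, write α = 0.26s, β = 0.74s where s = α+β.
Need P(θ < 0.2) = 0.2 under Beta(0.26s, 0.74s). Normal approximation: (q−m)/√(m(1−m)/s) ≈ z_{0.2} = -0.842, so s ≈ 0.26·0.74·(-0.842)²/(0.2−0.26)² = 37.9.
At s = 37.9: P(θ<0.2) ≈ 0.204. Adjusting to match 0.2 gives s ≈ 39.06.
So α = 0.26·39.06 ≈ 10.16, β = 0.74·39.06 ≈ 28.91.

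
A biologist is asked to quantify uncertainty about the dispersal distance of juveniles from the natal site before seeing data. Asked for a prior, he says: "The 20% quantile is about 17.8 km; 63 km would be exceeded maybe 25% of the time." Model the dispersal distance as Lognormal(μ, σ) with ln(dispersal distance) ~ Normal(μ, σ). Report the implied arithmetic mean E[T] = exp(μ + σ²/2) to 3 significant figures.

If T ~ Lognormal(μ,σ) then ln T ~ Normal(μ,σ), so the p-quantile of ln T is μ + z_p·σ.
ln(17.8) = 2.879 and ln(63) = 4.143; z_{0.2} = -0.8416, z_{0.75} = 0.6745.
σ = (4.143 − 2.879)/(0.6745 − (-0.8416)) = 0.834.
μ = 2.879 − (-0.8416)·0.834 = 3.581.
E[T] = exp(μ + σ²/2) = exp(3.581 + 0.3475) = 50.8 km.

E[T] ≈ 50.8 km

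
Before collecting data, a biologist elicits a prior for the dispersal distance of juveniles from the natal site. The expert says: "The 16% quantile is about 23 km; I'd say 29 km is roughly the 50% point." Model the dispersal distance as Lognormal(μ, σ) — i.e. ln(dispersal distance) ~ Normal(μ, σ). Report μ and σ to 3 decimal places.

μ ≈ 3.367, σ ≈ 0.233

If T ~ Lognormal(μ,σ) then ln T ~ Normal(μ,σ), so the p-quantile of ln T is μ + z_p·σ.
ln(23) = 3.135 and ln(29) = 3.367; z_{0.16} = -0.9945, z_{0.5} = 0.
σ = (3.367 − 3.135)/(0 − (-0.9945)) = 0.233.
μ = 3.135 − (-0.9945)·0.233 = 3.367.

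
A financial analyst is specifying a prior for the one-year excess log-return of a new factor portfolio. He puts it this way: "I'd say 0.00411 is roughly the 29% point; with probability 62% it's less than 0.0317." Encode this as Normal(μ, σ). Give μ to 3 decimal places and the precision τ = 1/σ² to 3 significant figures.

For Normal(μ,σ), the p-quantile is μ + z_p·σ. Here z_{0.29} = -0.5534, z_{0.62} = 0.3055.
So 0.00411 = μ − 0.5534σ and 0.0317 = μ + 0.3055σ.
Subtracting: σ = (0.0317 − 0.00411)/(0.3055 − (-0.5534)) = 0.032.
Then μ = 0.00411 − (-0.5534)·0.032 = 0.022.
Precision τ = 1/σ² = 1/0.03212² = 969.

μ = 0.022, τ = 969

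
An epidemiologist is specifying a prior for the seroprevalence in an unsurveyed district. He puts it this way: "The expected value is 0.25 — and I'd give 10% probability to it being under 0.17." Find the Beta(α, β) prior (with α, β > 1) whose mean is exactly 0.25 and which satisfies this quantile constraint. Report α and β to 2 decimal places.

α ≈ 11.13, β ≈ 33.40

With mean 0.25 fixed, write α = 0.25s, β = 0.75s where s = α+β.
Need P(θ < 0.17) = 0.1 under Beta(0.25s, 0.75s). Normal approximation: (q−m)/√(m(1−m)/s) ≈ z_{0.1} = -1.28, so s ≈ 0.25·0.75·(-1.28)²/(0.17−0.25)² = 48.1.
At s = 48.1: P(θ<0.17) ≈ 0.091. Adjusting to match 0.1 gives s ≈ 44.53.
So α = 0.25·44.53 ≈ 11.13, β = 0.75·44.53 ≈ 33.40.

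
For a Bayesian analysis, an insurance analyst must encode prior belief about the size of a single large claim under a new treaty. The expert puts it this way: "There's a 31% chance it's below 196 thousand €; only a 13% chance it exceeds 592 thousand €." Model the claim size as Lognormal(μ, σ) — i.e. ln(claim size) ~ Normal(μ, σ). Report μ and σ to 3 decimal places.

μ ≈ 5.616, σ ≈ 0.681

If T ~ Lognormal(μ,σ) then ln T ~ Normal(μ,σ), so the p-quantile of ln T is μ + z_p·σ.
ln(196) = 5.278 and ln(592) = 6.384; z_{0.31} = -0.4959, z_{0.87} = 1.126.
σ = (6.384 − 5.278)/(1.126 − (-0.4959)) = 0.681.
μ = 5.278 − (-0.4959)·0.681 = 5.616.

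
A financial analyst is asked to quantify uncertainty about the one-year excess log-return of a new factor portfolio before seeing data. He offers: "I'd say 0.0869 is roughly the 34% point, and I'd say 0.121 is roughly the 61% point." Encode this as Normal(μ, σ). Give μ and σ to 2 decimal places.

μ = 0.11, σ = 0.05

The p-quantile of Normal(μ,σ) is μ + z_p·σ, with z_{0.34} = -0.4125 and z_{0.61} = 0.2793.
Eliminate σ: μ = (z₂·x₁ − z₁·x₂)/(z₂ − z₁) = (0.2793·0.0869 − (-0.4125)·0.121)/0.6918 = 0.11.
Then σ = (x₂ − x₁)/(z₂ − z₁) = (0.121 − 0.0869)/0.6918 = 0.05.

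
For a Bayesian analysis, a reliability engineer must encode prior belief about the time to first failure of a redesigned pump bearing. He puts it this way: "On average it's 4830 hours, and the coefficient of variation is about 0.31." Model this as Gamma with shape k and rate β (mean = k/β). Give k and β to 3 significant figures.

For Gamma(k, rate β): mean = k/β, variance = k/β², so CV = 1/√k.
CV = 0.31, hence k = 1/CV² = 10.4.
Then β = k/mean = 10.4/4830 = 0.00215.

k ≈ 10.4, β ≈ 0.00215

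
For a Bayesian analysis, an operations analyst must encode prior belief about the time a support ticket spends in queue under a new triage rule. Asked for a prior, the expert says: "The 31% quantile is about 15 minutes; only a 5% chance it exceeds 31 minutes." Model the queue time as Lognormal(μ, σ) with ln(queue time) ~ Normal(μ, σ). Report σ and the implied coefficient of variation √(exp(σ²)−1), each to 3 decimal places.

If T ~ Lognormal(μ,σ) then ln T ~ Normal(μ,σ), so the p-quantile of ln T is μ + z_p·σ.
ln(15) = 2.708 and ln(31) = 3.434; z_{0.31} = -0.4959, z_{0.95} = 1.645.
σ = (3.434 − 2.708)/(1.645 − (-0.4959)) = 0.339.
μ = 2.708 − (-0.4959)·0.339 = 2.876.
CV = √(exp(σ²)−1) = √(exp(0.1150)−1) = 0.349.

σ ≈ 0.339, CV ≈ 0.349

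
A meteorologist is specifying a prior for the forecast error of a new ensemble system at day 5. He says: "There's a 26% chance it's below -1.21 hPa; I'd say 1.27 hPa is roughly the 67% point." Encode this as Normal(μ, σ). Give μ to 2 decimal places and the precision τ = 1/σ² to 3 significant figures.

μ = 0.26, τ = 0.191

For Normal(μ,σ), the p-quantile is μ + z_p·σ. Here z_{0.26} = -0.6433, z_{0.67} = 0.4399.
So -1.21 = μ − 0.6433σ and 1.27 = μ + 0.4399σ.
Subtracting: σ = (1.27 − -1.21)/(0.4399 − (-0.6433)) = 2.29.
Then μ = -1.21 − (-0.6433)·2.29 = 0.26.
Precision τ = 1/σ² = 1/2.289² = 0.191.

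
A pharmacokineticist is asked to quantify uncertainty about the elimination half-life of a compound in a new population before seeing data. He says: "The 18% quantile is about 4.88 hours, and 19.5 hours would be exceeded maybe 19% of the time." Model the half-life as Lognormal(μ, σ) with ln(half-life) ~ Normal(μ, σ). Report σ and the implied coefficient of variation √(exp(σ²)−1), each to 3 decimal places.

If T ~ Lognormal(μ,σ) then ln T ~ Normal(μ,σ), so the p-quantile of ln T is μ + z_p·σ.
ln(4.88) = 1.585 and ln(19.5) = 2.97; z_{0.18} = -0.9154, z_{0.81} = 0.8779.
σ = (2.97 − 1.585)/(0.8779 − (-0.9154)) = 0.772.
μ = 1.585 − (-0.9154)·0.772 = 2.292.
CV = √(exp(σ²)−1) = √(exp(0.5967)−1) = 0.903.

σ ≈ 0.772, CV ≈ 0.903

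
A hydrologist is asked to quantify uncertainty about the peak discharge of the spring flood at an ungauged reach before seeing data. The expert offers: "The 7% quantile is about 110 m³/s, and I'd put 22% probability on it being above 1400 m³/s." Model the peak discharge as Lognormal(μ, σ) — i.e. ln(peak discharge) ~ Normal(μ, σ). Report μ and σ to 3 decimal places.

μ ≈ 6.370, σ ≈ 1.132

If T ~ Lognormal(μ,σ) then ln T ~ Normal(μ,σ), so the p-quantile of ln T is μ + z_p·σ.
ln(110) = 4.7 and ln(1400) = 7.244; z_{0.07} = -1.476, z_{0.78} = 0.7722.
σ = (7.244 − 4.7)/(0.7722 − (-1.476)) = 1.132.
μ = 4.7 − (-1.476)·1.132 = 6.370.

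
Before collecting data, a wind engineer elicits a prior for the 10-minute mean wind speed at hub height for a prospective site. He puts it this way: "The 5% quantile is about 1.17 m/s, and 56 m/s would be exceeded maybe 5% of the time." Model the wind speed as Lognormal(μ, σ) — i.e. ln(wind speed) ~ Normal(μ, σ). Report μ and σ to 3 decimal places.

If T ~ Lognormal(μ,σ) then ln T ~ Normal(μ,σ), so the p-quantile of ln T is μ + z_p·σ.
ln(1.17) = 0.157 and ln(56) = 4.025; z_{0.05} = -1.645, z_{0.95} = 1.645.
σ = (4.025 − 0.157)/(1.645 − (-1.645)) = 1.176.
μ = 0.157 − (-1.645)·1.176 = 2.091.

μ ≈ 2.091, σ ≈ 1.176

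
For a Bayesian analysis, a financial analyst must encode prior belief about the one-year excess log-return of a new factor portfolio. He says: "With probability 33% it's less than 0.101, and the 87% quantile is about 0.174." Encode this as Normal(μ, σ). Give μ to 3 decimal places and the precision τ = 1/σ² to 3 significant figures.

For Normal(μ,σ), the p-quantile is μ + z_p·σ. Here z_{0.33} = -0.4399, z_{0.87} = 1.126.
So 0.101 = μ − 0.4399σ and 0.174 = μ + 1.126σ.
Subtracting: σ = (0.174 − 0.101)/(1.126 − (-0.4399)) = 0.047.
Then μ = 0.101 − (-0.4399)·0.047 = 0.122.
Precision τ = 1/σ² = 1/0.04661² = 460.

μ = 0.122, τ = 460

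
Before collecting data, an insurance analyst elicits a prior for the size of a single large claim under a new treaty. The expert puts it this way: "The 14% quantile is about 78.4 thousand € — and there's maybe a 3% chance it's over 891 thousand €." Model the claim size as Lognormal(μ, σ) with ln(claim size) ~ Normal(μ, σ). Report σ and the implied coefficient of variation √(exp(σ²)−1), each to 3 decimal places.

If T ~ Lognormal(μ,σ) then ln T ~ Normal(μ,σ), so the p-quantile of ln T is μ + z_p·σ.
ln(78.4) = 4.362 and ln(891) = 6.792; z_{0.14} = -1.08, z_{0.97} = 1.881.
σ = (6.792 − 4.362)/(1.881 − (-1.08)) = 0.821.
μ = 4.362 − (-1.08)·0.821 = 5.249.
CV = √(exp(σ²)−1) = √(exp(0.6737)−1) = 0.981.

σ ≈ 0.821, CV ≈ 0.981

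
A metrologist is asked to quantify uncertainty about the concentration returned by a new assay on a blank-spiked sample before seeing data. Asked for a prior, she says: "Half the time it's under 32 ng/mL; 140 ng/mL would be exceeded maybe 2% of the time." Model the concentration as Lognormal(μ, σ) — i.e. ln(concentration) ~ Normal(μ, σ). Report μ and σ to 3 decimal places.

μ ≈ 3.466, σ ≈ 0.719

If T ~ Lognormal(μ,σ) then ln T ~ Normal(μ,σ), so the p-quantile of ln T is μ + z_p·σ.
ln(32) = 3.466 and ln(140) = 4.942; z_{0.5} = 0, z_{0.98} = 2.054.
σ = (4.942 − 3.466)/(2.054 − (0)) = 0.719.
μ = 3.466 − (0)·0.719 = 3.466.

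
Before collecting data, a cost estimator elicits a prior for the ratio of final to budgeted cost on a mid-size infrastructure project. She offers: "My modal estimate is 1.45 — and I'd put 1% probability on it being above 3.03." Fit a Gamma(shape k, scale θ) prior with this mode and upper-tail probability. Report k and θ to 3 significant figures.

k ≈ 9.97, θ ≈ 0.162

Gamma(k,θ) with k>1 has mode (k−1)θ, so θ = 1.45/(k−1).
Need P(X < 3.03) = 0.99 with θ tied to k this way. Start at k = 2, θ = 1.45: P(X<3.03) ≈ 0.618.
Too low — raise k to concentrate. Iterating converges to k ≈ 9.97.
Then θ = 1.45/(9.97−1) ≈ 0.162.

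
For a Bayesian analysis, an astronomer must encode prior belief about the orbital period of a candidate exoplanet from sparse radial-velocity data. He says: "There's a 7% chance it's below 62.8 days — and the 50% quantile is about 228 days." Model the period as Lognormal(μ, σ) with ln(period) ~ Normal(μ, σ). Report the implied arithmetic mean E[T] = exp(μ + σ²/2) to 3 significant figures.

If T ~ Lognormal(μ,σ) then ln T ~ Normal(μ,σ), so the p-quantile of ln T is μ + z_p·σ.
ln(62.8) = 4.14 and ln(228) = 5.429; z_{0.07} = -1.476, z_{0.5} = 0.
σ = (5.429 − 4.14)/(0 − (-1.476)) = 0.874.
μ = 4.14 − (-1.476)·0.874 = 5.429.
E[T] = exp(μ + σ²/2) = exp(5.429 + 0.3817) = 334 days.

E[T] ≈ 334 days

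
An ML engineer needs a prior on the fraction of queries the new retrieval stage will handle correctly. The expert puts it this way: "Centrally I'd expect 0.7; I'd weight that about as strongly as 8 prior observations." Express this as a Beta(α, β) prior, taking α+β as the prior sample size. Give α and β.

Under the effective-sample-size interpretation, Beta(α, β) has prior mean α/(α+β) and prior sample size α+β.
So α+β = 8 and α/(α+β) = 0.7, giving α = 0.7·8 = 5.6 and β = 8 − 5.6 = 2.4.

α = 5.6, β = 2.4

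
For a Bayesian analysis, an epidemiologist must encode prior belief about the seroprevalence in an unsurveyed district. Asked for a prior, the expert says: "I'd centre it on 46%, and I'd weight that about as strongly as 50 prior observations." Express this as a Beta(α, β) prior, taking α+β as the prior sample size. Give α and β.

α = 23, β = 27

Under the effective-sample-size interpretation, Beta(α, β) has prior mean α/(α+β) and prior sample size α+β.
So α+β = 50 and α/(α+β) = 0.46, giving α = 0.46·50 = 23 and β = 50 − 23 = 27.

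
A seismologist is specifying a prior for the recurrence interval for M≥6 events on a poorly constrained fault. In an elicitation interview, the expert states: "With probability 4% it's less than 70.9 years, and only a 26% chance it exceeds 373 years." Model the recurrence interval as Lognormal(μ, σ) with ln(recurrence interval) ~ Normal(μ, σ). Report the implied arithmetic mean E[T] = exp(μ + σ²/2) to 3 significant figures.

If T ~ Lognormal(μ,σ) then ln T ~ Normal(μ,σ), so the p-quantile of ln T is μ + z_p·σ.
ln(70.9) = 4.261 and ln(373) = 5.922; z_{0.04} = -1.751, z_{0.74} = 0.6433.
σ = (5.922 − 4.261)/(0.6433 − (-1.751)) = 0.694.
μ = 4.261 − (-1.751)·0.694 = 5.475.
E[T] = exp(μ + σ²/2) = exp(5.475 + 0.2405) = 304 years.

E[T] ≈ 304 years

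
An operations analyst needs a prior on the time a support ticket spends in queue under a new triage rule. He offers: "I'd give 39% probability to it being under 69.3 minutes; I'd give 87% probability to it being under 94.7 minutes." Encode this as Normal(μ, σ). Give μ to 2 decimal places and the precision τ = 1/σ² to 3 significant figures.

μ = 74.35, τ = 0.00306

For Normal(μ,σ), the p-quantile is μ + z_p·σ. Here z_{0.39} = -0.2793, z_{0.87} = 1.126.
So 69.3 = μ − 0.2793σ and 94.7 = μ + 1.126σ.
Subtracting: σ = (94.7 − 69.3)/(1.126 − (-0.2793)) = 18.07.
Then μ = 69.3 − (-0.2793)·18.07 = 74.35.
Precision τ = 1/σ² = 1/18.07² = 0.00306.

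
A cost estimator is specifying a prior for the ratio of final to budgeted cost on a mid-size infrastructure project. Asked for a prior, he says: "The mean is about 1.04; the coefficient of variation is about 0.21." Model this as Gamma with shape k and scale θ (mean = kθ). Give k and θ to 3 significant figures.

k ≈ 22.7, θ ≈ 0.0459

For Gamma(k, scale θ): mean = kθ, variance = kθ², so CV = 1/√k.
CV = 0.21, hence k = 1/CV² = 22.7.
Then θ = mean/k = 1.04/22.7 = 0.0459.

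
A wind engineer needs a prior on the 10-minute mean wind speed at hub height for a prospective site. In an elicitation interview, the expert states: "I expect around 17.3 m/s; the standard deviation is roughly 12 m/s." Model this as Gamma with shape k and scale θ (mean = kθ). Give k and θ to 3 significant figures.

For Gamma(k, scale θ): mean = kθ, variance = kθ², so CV = 1/√k.
CV = SD/mean = 12/17.3 = 0.6936, hence k = 1/CV² = 2.08.
Then θ = mean/k = 17.3/2.08 = 8.32.

k ≈ 2.08, θ ≈ 8.32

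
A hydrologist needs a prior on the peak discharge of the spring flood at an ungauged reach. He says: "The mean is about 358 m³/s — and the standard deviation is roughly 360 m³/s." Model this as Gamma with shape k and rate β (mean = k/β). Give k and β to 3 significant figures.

For Gamma(k, rate β): mean = k/β, variance = k/β², so CV = 1/√k.
CV = SD/mean = 360/358 = 1.006, hence k = 1/CV² = 0.989.
Then β = k/mean = 0.989/358 = 0.00276.

k ≈ 0.989, β ≈ 0.00276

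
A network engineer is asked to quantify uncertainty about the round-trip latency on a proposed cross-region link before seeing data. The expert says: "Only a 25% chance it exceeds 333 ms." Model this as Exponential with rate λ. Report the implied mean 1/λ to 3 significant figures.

P(T > 333.0) = e^(−λ·333.0) = 0.25, so λ = −ln(0.25)/333.0 = 0.00416.
Mean = 1/λ = 240 ms.

mean ≈ 240 ms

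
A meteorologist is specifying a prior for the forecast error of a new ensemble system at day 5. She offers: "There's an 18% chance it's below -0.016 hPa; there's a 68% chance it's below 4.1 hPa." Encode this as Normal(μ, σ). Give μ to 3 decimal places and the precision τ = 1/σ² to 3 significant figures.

The p-quantile of Normal(μ,σ) is μ + z_p·σ, with z_{0.18} = -0.9154 and z_{0.68} = 0.4677.
Eliminate σ: μ = (z₂·x₁ − z₁·x₂)/(z₂ − z₁) = (0.4677·-0.016 − (-0.9154)·4.1)/1.383 = 2.708.
Then σ = (x₂ − x₁)/(z₂ − z₁) = (4.1 − -0.016)/1.383 = 2.976.
Precision τ = 1/σ² = 1/2.976² = 0.113.

μ = 2.708, τ = 0.113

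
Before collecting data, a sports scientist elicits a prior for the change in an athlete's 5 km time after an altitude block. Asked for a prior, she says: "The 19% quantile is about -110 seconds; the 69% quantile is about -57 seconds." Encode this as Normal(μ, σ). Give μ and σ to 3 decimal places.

For Normal(μ,σ), the p-quantile is μ + z_p·σ. Here z_{0.19} = -0.8779, z_{0.69} = 0.4959.
So -110 = μ − 0.8779σ and -57 = μ + 0.4959σ.
Subtracting: σ = (-57 − -110)/(0.4959 − (-0.8779)) = 38.581.
Then μ = -110 − (-0.8779)·38.581 = -76.130.

μ = -76.130, σ = 38.581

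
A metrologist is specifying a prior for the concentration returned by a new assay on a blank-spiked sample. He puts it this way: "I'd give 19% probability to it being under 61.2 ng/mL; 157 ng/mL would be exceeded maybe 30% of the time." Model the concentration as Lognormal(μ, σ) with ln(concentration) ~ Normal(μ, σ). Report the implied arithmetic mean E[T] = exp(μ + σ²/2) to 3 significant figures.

If T ~ Lognormal(μ,σ) then ln T ~ Normal(μ,σ), so the p-quantile of ln T is μ + z_p·σ.
ln(61.2) = 4.114 and ln(157) = 5.056; z_{0.19} = -0.8779, z_{0.7} = 0.5244.
σ = (5.056 − 4.114)/(0.5244 − (-0.8779)) = 0.672.
μ = 4.114 − (-0.8779)·0.672 = 4.704.
E[T] = exp(μ + σ²/2) = exp(4.704 + 0.2257) = 138 ng/mL.

E[T] ≈ 138 ng/mL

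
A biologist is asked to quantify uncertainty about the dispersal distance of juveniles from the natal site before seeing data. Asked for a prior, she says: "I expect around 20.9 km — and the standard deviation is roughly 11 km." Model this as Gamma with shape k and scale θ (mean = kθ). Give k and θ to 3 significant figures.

For Gamma(k, scale θ): mean = kθ, variance = kθ², so CV = 1/√k.
CV = SD/mean = 11/20.9 = 0.5263, hence k = 1/CV² = 3.61.
Then θ = mean/k = 20.9/3.61 = 5.79.

k ≈ 3.61, θ ≈ 5.79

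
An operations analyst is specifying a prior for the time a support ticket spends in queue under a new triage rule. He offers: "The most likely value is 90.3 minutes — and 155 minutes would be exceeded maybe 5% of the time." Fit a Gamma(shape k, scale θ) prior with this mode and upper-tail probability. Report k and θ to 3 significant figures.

k ≈ 10.6, θ ≈ 9.44

Gamma(k,θ) with k>1 has mode (k−1)θ, so θ = 90.3/(k−1).
Need P(X < 155) = 0.95 with θ tied to k this way. Start at k = 2, θ = 90.3: P(X<155) ≈ 0.512.
Too low — raise k to concentrate. Iterating converges to k ≈ 10.6.
Then θ = 90.3/(10.6−1) ≈ 9.44.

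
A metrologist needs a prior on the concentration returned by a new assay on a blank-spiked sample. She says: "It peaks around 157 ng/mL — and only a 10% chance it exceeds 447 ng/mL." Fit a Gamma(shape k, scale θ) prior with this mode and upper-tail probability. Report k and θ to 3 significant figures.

k ≈ 2.74, θ ≈ 90.1

Gamma(k,θ) with k>1 has mode (k−1)θ, so θ = 157/(k−1).
Need P(X < 447) = 0.9 with θ tied to k this way. Start at k = 2, θ = 157: P(X<447) ≈ 0.777.
Too low — raise k to concentrate. Iterating converges to k ≈ 2.74.
Then θ = 157/(2.74−1) ≈ 90.1.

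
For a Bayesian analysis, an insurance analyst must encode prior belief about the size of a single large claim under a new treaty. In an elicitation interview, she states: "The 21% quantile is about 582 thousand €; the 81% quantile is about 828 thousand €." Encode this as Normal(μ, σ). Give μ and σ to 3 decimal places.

For Normal(μ,σ), the p-quantile is μ + z_p·σ. Here z_{0.21} = -0.8064, z_{0.81} = 0.8779.
So 582 = μ − 0.8064σ and 828 = μ + 0.8779σ.
Subtracting: σ = (828 − 582)/(0.8779 − (-0.8064)) = 146.053.
Then μ = 582 − (-0.8064)·146.053 = 699.780.

μ = 699.780, σ = 146.053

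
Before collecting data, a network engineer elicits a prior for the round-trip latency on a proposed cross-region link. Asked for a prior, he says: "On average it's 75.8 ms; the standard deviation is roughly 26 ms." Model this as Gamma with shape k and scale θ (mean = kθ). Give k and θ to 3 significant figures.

k ≈ 8.5, θ ≈ 8.92

For Gamma(k, scale θ): mean = kθ, variance = kθ², so CV = 1/√k.
CV = SD/mean = 26/75.8 = 0.343, hence k = 1/CV² = 8.5.
Then θ = mean/k = 75.8/8.5 = 8.92.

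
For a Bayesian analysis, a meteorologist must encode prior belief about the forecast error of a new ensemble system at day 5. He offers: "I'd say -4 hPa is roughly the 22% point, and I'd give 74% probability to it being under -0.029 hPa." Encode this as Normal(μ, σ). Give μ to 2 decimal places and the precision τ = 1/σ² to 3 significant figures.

μ = -1.83, τ = 0.127

The p-quantile of Normal(μ,σ) is μ + z_p·σ, with z_{0.22} = -0.7722 and z_{0.74} = 0.6433.
Eliminate σ: μ = (z₂·x₁ − z₁·x₂)/(z₂ − z₁) = (0.6433·-4 − (-0.7722)·-0.029)/1.416 = -1.83.
Then σ = (x₂ − x₁)/(z₂ − z₁) = (-0.029 − -4)/1.416 = 2.81.
Precision τ = 1/σ² = 1/2.805² = 0.127.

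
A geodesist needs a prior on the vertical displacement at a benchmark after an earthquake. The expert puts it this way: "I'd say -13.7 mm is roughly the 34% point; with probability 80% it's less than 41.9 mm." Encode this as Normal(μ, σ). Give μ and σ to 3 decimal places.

μ = 4.587, σ = 44.335

For Normal(μ,σ), the p-quantile is μ + z_p·σ. Here z_{0.34} = -0.4125, z_{0.8} = 0.8416.
So -13.7 = μ − 0.4125σ and 41.9 = μ + 0.8416σ.
Subtracting: σ = (41.9 − -13.7)/(0.8416 − (-0.4125)) = 44.335.
Then μ = -13.7 − (-0.4125)·44.335 = 4.587.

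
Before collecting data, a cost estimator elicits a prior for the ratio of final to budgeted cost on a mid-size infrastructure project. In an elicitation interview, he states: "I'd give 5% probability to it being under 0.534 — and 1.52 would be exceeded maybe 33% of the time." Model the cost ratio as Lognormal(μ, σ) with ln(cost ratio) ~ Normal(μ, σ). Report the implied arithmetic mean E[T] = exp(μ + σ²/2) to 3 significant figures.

If T ~ Lognormal(μ,σ) then ln T ~ Normal(μ,σ), so the p-quantile of ln T is μ + z_p·σ.
ln(0.534) = -0.6274 and ln(1.52) = 0.4187; z_{0.05} = -1.645, z_{0.67} = 0.4399.
σ = (0.4187 − -0.6274)/(0.4399 − (-1.645)) = 0.502.
μ = -0.6274 − (-1.645)·0.502 = 0.198.
E[T] = exp(μ + σ²/2) = exp(0.198 + 0.1259) = 1.38.

E[T] ≈ 1.38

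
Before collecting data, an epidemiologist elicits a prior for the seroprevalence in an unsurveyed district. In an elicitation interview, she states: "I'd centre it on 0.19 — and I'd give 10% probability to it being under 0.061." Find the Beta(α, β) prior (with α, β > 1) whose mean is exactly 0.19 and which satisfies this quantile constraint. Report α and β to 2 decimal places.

α ≈ 2.15, β ≈ 9.18

With mean 0.19 fixed, write α = 0.19s, β = 0.81s where s = α+β.
Need P(θ < 0.061) = 0.1 under Beta(0.19s, 0.81s). Normal approximation: (q−m)/√(m(1−m)/s) ≈ z_{0.1} = -1.28, so s ≈ 0.19·0.81·(-1.28)²/(0.061−0.19)² = 15.2.
At s = 15.2: P(θ<0.061) ≈ 0.062. Adjusting to match 0.1 gives s ≈ 11.34.
So α = 0.19·11.34 ≈ 2.15, β = 0.81·11.34 ≈ 9.18.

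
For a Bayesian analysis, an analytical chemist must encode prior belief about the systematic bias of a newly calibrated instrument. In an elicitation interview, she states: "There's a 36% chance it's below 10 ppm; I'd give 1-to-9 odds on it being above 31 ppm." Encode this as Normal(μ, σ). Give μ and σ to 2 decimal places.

μ = 14.59, σ = 12.80

For Normal(μ,σ), the p-quantile is μ + z_p·σ. Here z_{0.36} = -0.3585, z_{0.9} = 1.282.
So 10 = μ − 0.3585σ and 31 = μ + 1.282σ.
Subtracting: σ = (31 − 10)/(1.282 − (-0.3585)) = 12.80.
Then μ = 10 − (-0.3585)·12.80 = 14.59.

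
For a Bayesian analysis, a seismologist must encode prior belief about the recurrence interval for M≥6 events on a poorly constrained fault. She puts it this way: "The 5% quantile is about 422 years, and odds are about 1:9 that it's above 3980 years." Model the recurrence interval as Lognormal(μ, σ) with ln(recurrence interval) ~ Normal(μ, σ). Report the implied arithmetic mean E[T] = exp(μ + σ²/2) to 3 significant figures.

If T ~ Lognormal(μ,σ) then ln T ~ Normal(μ,σ), so the p-quantile of ln T is μ + z_p·σ.
ln(422) = 6.045 and ln(3980) = 8.289; z_{0.05} = -1.645, z_{0.9} = 1.282.
σ = (8.289 − 6.045)/(1.282 − (-1.645)) = 0.767.
μ = 6.045 − (-1.645)·0.767 = 7.306.
E[T] = exp(μ + σ²/2) = exp(7.306 + 0.2940) = 2000 years.

E[T] ≈ 2000 years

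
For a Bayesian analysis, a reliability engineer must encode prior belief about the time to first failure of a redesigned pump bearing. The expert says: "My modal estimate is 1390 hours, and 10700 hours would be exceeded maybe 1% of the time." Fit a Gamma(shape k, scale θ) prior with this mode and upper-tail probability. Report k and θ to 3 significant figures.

k ≈ 1.82, θ ≈ 1700

Gamma(k,θ) with k>1 has mode (k−1)θ, so θ = 1390/(k−1).
Need P(X < 10700) = 0.99 with θ tied to k this way. Start at k = 2, θ = 1390: P(X<10700) ≈ 0.996.
Too high — lower k to spread out. Iterating converges to k ≈ 1.82.
Then θ = 1390/(1.82−1) ≈ 1700.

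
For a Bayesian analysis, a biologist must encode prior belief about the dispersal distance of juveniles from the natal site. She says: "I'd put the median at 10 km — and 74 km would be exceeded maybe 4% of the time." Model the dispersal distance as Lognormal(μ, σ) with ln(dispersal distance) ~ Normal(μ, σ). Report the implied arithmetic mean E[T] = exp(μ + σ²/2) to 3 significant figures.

If T ~ Lognormal(μ,σ) then ln T ~ Normal(μ,σ), so the p-quantile of ln T is μ + z_p·σ.
ln(10) = 2.303 and ln(74) = 4.304; z_{0.5} = 0, z_{0.96} = 1.751.
σ = (4.304 − 2.303)/(1.751 − (0)) = 1.143.
μ = 2.303 − (0)·1.143 = 2.303.
E[T] = exp(μ + σ²/2) = exp(2.303 + 0.6535) = 19.2 km.

E[T] ≈ 19.2 km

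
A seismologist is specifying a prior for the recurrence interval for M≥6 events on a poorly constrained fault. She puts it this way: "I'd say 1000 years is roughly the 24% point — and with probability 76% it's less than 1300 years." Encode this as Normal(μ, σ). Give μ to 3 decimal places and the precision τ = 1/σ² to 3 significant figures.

The p-quantile of Normal(μ,σ) is μ + z_p·σ, with z_{0.24} = -0.7063 and z_{0.76} = 0.7063.
Eliminate σ: μ = (z₂·x₁ − z₁·x₂)/(z₂ − z₁) = (0.7063·1000 − (-0.7063)·1300)/1.413 = 1150.000.
Then σ = (x₂ − x₁)/(z₂ − z₁) = (1300 − 1000)/1.413 = 212.374.
Precision τ = 1/σ² = 1/212.4² = 2.22e-05.

μ = 1150.000, τ = 2.22e-05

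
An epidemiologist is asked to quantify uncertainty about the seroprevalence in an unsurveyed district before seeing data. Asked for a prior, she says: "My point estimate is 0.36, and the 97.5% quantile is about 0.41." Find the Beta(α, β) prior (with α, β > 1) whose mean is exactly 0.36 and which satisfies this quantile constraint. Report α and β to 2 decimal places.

With mean 0.36 fixed, write α = 0.36s, β = 0.64s where s = α+β.
Need P(θ < 0.41) = 0.975 under Beta(0.36s, 0.64s). Normal approximation: (q−m)/√(m(1−m)/s) ≈ z_{0.975} = 1.96, so s ≈ 0.36·0.64·(1.96)²/(0.41−0.36)² = 354.0.
At s = 354.0: P(θ<0.41) ≈ 0.974. Adjusting to match 0.975 gives s ≈ 363.12.
So α = 0.36·363.12 ≈ 130.72, β = 0.64·363.12 ≈ 232.40.

α ≈ 130.72, β ≈ 232.40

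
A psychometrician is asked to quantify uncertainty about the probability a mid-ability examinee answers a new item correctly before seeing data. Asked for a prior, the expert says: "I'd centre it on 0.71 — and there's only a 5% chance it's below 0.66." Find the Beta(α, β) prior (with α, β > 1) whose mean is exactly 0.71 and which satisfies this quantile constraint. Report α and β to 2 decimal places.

With mean 0.71 fixed, write α = 0.71s, β = 0.29s where s = α+β.
Need P(θ < 0.66) = 0.05 under Beta(0.71s, 0.29s). Normal approximation: (q−m)/√(m(1−m)/s) ≈ z_{0.05} = -1.64, so s ≈ 0.71·0.29·(-1.64)²/(0.66−0.71)² = 222.8.
At s = 222.8: P(θ<0.66) ≈ 0.053. Adjusting to match 0.05 gives s ≈ 231.28.
So α = 0.71·231.28 ≈ 164.21, β = 0.29·231.28 ≈ 67.07.

α ≈ 164.21, β ≈ 67.07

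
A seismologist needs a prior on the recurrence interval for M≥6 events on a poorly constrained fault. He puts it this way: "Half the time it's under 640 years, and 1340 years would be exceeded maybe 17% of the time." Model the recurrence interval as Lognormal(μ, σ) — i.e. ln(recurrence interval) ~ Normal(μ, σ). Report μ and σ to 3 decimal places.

μ ≈ 6.461, σ ≈ 0.774

If T ~ Lognormal(μ,σ) then ln T ~ Normal(μ,σ), so the p-quantile of ln T is μ + z_p·σ.
ln(640) = 6.461 and ln(1340) = 7.2; z_{0.5} = 0, z_{0.83} = 0.9542.
σ = (7.2 − 6.461)/(0.9542 − (0)) = 0.774.
μ = 6.461 − (0)·0.774 = 6.461.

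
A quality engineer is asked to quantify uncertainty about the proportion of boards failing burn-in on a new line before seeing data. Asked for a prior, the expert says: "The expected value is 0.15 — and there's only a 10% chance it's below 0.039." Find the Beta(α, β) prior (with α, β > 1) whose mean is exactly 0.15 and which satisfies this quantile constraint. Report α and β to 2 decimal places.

With mean 0.15 fixed, write α = 0.15s, β = 0.85s where s = α+β.
Need P(θ < 0.039) = 0.1 under Beta(0.15s, 0.85s). Normal approximation: (q−m)/√(m(1−m)/s) ≈ z_{0.1} = -1.28, so s ≈ 0.15·0.85·(-1.28)²/(0.039−0.15)² = 17.0.
At s = 17.0: P(θ<0.039) ≈ 0.052. Adjusting to match 0.1 gives s ≈ 11.73.
So α = 0.15·11.73 ≈ 1.76, β = 0.85·11.73 ≈ 9.97.

α ≈ 1.76, β ≈ 9.97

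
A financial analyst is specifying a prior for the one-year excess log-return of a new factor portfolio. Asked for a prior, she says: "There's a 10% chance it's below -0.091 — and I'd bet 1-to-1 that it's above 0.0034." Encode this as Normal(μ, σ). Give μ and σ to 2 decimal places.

The p-quantile of Normal(μ,σ) is μ + z_p·σ, with z_{0.1} = -1.282 and z_{0.5} = 0.
Eliminate σ: μ = (z₂·x₁ − z₁·x₂)/(z₂ − z₁) = (0·-0.091 − (-1.282)·0.0034)/1.282 = 0.00.
Then σ = (x₂ − x₁)/(z₂ − z₁) = (0.0034 − -0.091)/1.282 = 0.07.

μ = 0.00, σ = 0.07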